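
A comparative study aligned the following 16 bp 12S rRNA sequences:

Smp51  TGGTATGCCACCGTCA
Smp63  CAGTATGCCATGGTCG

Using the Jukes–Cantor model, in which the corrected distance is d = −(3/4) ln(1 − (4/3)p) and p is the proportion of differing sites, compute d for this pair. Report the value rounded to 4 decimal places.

0.4042

Mismatches occur at site 1 (T/C), site 2 (G/A), site 11 (C/T), site 12 (C/G), site 16 (A/G).
p = 5/16 = 0.312500.
d = −0.75 · ln(1 − (4/3)·0.312500) = −0.75 · ln(0.583333) = −0.75 · (-0.538997) = 0.4042.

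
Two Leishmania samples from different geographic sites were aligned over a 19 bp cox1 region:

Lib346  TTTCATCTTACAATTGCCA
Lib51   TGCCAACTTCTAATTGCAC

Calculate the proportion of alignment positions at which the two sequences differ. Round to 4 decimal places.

0.3684

Mismatches occur at site 2 (T→G), site 3 (T→C), site 6 (T→A), site 10 (A→C), site 11 (C→T), site 18 (C→A), site 19 (A→C).
There are 7 differences over 19 sites, so p = 7/19 = 0.3684.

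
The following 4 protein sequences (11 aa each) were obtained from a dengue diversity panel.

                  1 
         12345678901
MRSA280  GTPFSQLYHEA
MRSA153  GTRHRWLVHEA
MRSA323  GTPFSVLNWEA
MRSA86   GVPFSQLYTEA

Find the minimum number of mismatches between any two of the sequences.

2

Pairwise Hamming distances:
  MRSA280 vs MRSA153: 5
  MRSA280 vs MRSA323: 3
  MRSA280 vs MRSA86: 2
  MRSA153 vs MRSA323: 6
  MRSA153 vs MRSA86: 7
  MRSA323 vs MRSA86: 4
The smallest is 2, between MRSA280 and MRSA86.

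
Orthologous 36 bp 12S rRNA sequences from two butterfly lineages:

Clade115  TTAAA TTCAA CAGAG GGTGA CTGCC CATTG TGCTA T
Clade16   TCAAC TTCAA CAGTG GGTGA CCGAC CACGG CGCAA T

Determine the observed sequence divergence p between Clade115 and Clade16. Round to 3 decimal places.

Mismatches occur at site 2 (T↔C), site 5 (A↔C), site 14 (A↔T), site 22 (T↔C), site 24 (C↔A), site 28 (T↔C), site 29 (T↔G), site 31 (T↔C), site 34 (T↔A).
There are 9 differences over 36 sites, so p = 9/36 = 0.250.

0.250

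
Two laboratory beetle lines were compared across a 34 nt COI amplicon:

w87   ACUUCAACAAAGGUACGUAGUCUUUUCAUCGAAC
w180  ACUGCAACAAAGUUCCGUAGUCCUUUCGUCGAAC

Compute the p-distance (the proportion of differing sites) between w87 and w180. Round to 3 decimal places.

0.147

Mismatches occur at site 4 (U↔G), site 13 (G↔U), site 15 (A↔C), site 23 (U↔C), site 28 (A↔G).
There are 5 differences over 34 sites, so p = 5/34 = 0.147.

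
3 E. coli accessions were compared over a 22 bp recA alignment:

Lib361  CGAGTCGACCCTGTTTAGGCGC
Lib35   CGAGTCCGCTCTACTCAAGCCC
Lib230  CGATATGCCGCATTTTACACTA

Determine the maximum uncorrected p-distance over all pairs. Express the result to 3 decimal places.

0.636

Pairwise Hamming distances:
  Lib361 vs Lib35: 8
  Lib361 vs Lib230: 11
  Lib35 vs Lib230: 14
The largest is 14 mismatches, between Lib35 and Lib230; p = 14/22 = 0.636.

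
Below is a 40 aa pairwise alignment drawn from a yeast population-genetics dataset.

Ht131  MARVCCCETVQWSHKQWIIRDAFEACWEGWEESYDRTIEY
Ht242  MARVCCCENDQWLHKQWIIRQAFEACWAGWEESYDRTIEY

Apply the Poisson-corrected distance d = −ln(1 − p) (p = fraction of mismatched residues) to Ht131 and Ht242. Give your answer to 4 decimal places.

0.1335

Differing sites — 9:T/N; 10:V/D; 13:S/L; 21:D/Q; 28:E/A.
p = 5/40 = 0.125000.
d = −ln(1 − 0.125000) = −ln(0.875000) = 0.1335.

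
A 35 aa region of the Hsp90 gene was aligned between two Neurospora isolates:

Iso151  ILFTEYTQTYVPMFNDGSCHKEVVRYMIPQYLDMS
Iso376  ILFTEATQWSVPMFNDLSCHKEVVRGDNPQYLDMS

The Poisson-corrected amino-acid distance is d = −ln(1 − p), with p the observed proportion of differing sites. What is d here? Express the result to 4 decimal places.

Differing sites — 6:Y/A; 9:T/W; 10:Y/S; 17:G/L; 26:Y/G; 27:M/D; 28:I/N.
p = 7/35 = 0.200000.
d = −ln(1 − 0.200000) = −ln(0.800000) = 0.2231.

0.2231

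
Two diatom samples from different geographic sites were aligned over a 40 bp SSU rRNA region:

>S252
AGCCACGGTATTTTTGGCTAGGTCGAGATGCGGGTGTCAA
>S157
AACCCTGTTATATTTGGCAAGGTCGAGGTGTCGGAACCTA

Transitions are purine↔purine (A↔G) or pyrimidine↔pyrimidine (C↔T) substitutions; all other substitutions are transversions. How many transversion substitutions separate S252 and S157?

The sequences differ at positions 2 (G/A, transition), 5 (A/C, transversion), 6 (C/T, transition), 8 (G/T, transversion), 12 (T/A, transversion), 19 (T/A, transversion), 28 (A/G, transition), 31 (C/T, transition), 32 (G/C, transversion), 35 (T/A, transversion), 36 (G/A, transition), 37 (T/C, transition), 39 (A/T, transversion).
Of the 13 differences, 6 transitions and 7 transversions, so the answer is 7.

7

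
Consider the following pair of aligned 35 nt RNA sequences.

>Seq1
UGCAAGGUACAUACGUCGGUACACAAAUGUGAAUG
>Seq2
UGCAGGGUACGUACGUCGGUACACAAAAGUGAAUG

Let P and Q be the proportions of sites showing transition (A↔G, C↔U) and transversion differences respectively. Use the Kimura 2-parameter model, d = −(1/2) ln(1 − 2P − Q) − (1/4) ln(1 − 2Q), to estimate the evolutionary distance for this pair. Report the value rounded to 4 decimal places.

0.0918

Mismatches occur at site 5 (A↔G, transition), site 11 (A↔G, transition), site 28 (U↔A, transversion).
Of the 3 differences, 2 transitions and 1 transversion over 35 sites: P = 2/35 = 0.057143, Q = 1/35 = 0.028571.
d = −0.5·ln(0.857143) − 0.25·ln(0.942858) = −0.5·(-0.154151) − 0.25·(-0.058840) = 0.0918.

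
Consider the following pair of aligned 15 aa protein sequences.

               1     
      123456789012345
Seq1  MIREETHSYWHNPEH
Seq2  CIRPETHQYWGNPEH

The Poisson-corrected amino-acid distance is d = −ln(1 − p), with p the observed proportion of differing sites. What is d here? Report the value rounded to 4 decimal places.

Mismatches occur at site 1 (M→C), site 4 (E→P), site 8 (S→Q), site 11 (H→G).
p = 4/15 = 0.266667.
d = −ln(1 − 0.266667) = −ln(0.733333) = 0.3102.

0.3102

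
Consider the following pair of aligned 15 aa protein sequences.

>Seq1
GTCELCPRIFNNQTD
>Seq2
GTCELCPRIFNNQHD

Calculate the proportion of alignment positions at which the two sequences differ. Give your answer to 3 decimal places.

0.067

The sequences differ at position 14 (T/H).
There are 1 differences over 15 sites, so p = 1/15 = 0.067.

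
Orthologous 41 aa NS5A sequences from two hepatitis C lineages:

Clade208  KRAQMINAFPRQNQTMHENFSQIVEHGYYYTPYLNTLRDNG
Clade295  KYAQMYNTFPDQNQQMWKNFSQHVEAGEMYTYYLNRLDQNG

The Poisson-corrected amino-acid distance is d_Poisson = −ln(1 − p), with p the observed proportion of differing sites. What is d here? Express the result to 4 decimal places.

Differing sites — 2:R/Y; 6:I/Y; 8:A/T; 11:R/D; 15:T/Q; 17:H/W; 18:E/K; 23:I/H; 26:H/A; 28:Y/E; 29:Y/M; 32:P/Y; 36:T/R; 38:R/D; 39:D/Q.
p = 15/41 = 0.365854.
d = −ln(1 − 0.365854) = −ln(0.634146) = 0.4555.

0.4555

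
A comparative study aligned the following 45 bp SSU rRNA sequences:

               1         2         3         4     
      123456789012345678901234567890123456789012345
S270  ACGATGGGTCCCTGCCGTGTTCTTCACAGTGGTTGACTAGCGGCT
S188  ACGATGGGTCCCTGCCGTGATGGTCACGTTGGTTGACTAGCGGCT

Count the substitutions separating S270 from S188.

5

Mismatches occur at site 20 (T↔A), site 22 (C↔G), site 23 (T↔G), site 28 (A↔G), site 29 (G↔T).
That gives 5 mismatches out of 45 aligned sites, so the Hamming distance is 5.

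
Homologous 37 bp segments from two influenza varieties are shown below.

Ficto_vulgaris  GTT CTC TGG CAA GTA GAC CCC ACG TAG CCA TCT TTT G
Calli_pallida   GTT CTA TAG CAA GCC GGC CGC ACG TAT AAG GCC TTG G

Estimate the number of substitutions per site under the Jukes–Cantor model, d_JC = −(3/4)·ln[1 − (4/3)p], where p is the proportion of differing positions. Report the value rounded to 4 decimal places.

0.4740

The sequences differ at positions 6 (C/A), 8 (G/A), 14 (T/C), 15 (A/C), 17 (A/G), 20 (C/G), 27 (G/T), 28 (C/A), 29 (C/A), 30 (A/G), 31 (T/G), 33 (T/C), 36 (T/G).
p = 13/37 = 0.351351.
d = −0.75 · ln(1 − (4/3)·0.351351) = −0.75 · ln(0.531532) = −0.75 · (-0.631992) = 0.4740.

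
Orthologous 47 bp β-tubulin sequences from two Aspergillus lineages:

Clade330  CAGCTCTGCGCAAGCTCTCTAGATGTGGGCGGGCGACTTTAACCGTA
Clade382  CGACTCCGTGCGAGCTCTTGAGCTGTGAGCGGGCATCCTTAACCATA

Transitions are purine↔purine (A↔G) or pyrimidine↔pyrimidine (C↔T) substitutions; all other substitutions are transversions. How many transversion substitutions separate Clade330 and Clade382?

3

Mismatches occur at site 2 (A/G, transition), site 3 (G/A, transition), site 7 (T/C, transition), site 9 (C/T, transition), site 12 (A/G, transition), site 19 (C/T, transition), site 20 (T/G, transversion), site 23 (A/C, transversion), site 28 (G/A, transition), site 35 (G/A, transition), site 36 (A/T, transversion), site 38 (T/C, transition), site 45 (G/A, transition).
Of the 13 differences, 10 transitions and 3 transversions, so the answer is 3.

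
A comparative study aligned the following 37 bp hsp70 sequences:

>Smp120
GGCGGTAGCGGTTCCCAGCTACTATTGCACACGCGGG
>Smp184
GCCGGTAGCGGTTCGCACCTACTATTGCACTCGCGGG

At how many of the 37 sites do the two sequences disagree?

Differing sites — 2:G/C; 15:C/G; 18:G/C; 31:A/T.
That gives 4 mismatches out of 37 aligned sites, so the Hamming distance is 4.

4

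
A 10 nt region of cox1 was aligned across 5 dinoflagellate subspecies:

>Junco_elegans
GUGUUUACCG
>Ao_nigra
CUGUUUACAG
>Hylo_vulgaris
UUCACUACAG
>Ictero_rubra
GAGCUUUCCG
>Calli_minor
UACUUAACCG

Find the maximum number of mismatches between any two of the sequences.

7

Pairwise Hamming distances:
  Junco_elegans vs Ao_nigra: 2
  Junco_elegans vs Hylo_vulgaris: 5
  Junco_elegans vs Ictero_rubra: 3
  Junco_elegans vs Calli_minor: 4
  Ao_nigra vs Hylo_vulgaris: 4
  Ao_nigra vs Ictero_rubra: 5
  Ao_nigra vs Calli_minor: 5
  Hylo_vulgaris vs Ictero_rubra: 7
  Hylo_vulgaris vs Calli_minor: 5
  Ictero_rubra vs Calli_minor: 5
The largest is 7, between Hylo_vulgaris and Ictero_rubra.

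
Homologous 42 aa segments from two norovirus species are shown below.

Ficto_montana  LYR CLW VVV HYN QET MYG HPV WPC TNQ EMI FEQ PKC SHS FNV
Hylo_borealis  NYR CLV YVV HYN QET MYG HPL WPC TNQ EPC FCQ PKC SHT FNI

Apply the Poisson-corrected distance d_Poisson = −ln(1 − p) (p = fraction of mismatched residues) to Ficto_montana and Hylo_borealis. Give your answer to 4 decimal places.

0.2412

The sequences differ at positions 1 (L/N), 6 (W/V), 7 (V/Y), 21 (V/L), 29 (M/P), 30 (I/C), 32 (E/C), 39 (S/T), 42 (V/I).
p = 9/42 = 0.214286.
d = −ln(1 − 0.214286) = −ln(0.785714) = 0.2412.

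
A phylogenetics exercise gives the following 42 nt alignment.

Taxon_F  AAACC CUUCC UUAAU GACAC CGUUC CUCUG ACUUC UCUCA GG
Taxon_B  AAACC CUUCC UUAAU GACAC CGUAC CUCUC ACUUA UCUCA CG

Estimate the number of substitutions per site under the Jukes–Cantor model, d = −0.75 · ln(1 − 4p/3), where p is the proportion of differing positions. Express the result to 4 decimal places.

0.1019

Mismatches occur at site 24 (U/A), site 30 (G/C), site 35 (C/A), site 41 (G/C).
p = 4/42 = 0.095238.
d = −0.75 · ln(1 − (4/3)·0.095238) = −0.75 · ln(0.873016) = −0.75 · (-0.135801) = 0.1019.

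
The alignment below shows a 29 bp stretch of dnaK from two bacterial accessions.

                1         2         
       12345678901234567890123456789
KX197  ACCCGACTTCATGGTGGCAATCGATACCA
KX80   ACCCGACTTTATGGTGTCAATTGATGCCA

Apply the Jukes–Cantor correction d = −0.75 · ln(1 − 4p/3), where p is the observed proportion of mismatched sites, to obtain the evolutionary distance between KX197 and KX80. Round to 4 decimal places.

0.1524

The sequences differ at positions 10 (C/T), 17 (G/T), 22 (C/T), 26 (A/G).
p = 4/29 = 0.137931.
d = −0.75 · ln(1 − (4/3)·0.137931) = −0.75 · ln(0.816092) = −0.75 · (-0.203228) = 0.1524.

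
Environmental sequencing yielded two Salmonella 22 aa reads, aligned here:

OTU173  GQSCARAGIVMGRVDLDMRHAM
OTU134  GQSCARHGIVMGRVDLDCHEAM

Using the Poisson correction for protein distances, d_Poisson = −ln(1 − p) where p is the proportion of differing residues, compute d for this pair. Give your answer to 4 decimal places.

0.2007

Differing sites — 7:A/H; 18:M/C; 19:R/H; 20:H/E.
p = 4/22 = 0.181818.
d = −ln(1 − 0.181818) = −ln(0.818182) = 0.2007.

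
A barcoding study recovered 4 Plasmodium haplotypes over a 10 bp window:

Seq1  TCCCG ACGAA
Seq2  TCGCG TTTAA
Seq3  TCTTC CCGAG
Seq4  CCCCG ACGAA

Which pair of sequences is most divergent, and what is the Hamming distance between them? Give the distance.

Pairwise Hamming distances:
  Seq1 vs Seq2: 4
  Seq1 vs Seq3: 5
  Seq1 vs Seq4: 1
  Seq2 vs Seq3: 7
  Seq2 vs Seq4: 5
  Seq3 vs Seq4: 6
The largest is 7, between Seq2 and Seq3.

7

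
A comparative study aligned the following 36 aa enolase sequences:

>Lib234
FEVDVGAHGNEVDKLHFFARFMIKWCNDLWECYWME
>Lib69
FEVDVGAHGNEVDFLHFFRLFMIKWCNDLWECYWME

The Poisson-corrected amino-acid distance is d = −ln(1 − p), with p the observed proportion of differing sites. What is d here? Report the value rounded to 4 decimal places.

0.0870

The sequences differ at positions 14 (K/F), 19 (A/R), 20 (R/L).
p = 3/36 = 0.083333.
d = −ln(1 − 0.083333) = −ln(0.916667) = 0.0870.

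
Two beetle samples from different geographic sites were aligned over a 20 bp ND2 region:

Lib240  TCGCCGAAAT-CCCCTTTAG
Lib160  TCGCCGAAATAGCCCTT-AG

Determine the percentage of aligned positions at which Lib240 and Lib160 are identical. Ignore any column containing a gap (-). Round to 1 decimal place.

94.4%

Excluding the 2 gap columns leaves 18 comparable sites.
Differing sites — 12:C/G.
17 of the 18 comparable sites match, so the percent identity is 17/18 × 100 = 94.4%.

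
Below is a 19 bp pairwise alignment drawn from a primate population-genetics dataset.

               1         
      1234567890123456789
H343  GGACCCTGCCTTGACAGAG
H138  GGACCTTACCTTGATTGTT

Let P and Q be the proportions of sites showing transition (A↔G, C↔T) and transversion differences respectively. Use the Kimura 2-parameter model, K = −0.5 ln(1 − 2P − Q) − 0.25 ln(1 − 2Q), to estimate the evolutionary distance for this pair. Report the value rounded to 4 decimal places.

0.4158

The sequences differ at positions 6 (C/T, transition), 8 (G/A, transition), 15 (C/T, transition), 16 (A/T, transversion), 18 (A/T, transversion), 19 (G/T, transversion).
Of the 6 differences, 3 transitions and 3 transversions over 19 sites: P = 3/19 = 0.157895, Q = 3/19 = 0.157895.
d = −0.5·ln(0.526315) − 0.25·ln(0.684210) = −0.5·(-0.641855) − 0.25·(-0.379490) = 0.4158.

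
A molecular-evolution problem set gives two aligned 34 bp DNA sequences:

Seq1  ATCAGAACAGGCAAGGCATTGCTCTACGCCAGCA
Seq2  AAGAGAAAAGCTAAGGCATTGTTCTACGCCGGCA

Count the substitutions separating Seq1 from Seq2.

Differing sites — 2:T/A; 3:C/G; 8:C/A; 11:G/C; 12:C/T; 22:C/T; 31:A/G.
That gives 7 mismatches out of 34 aligned sites, so the Hamming distance is 7.

7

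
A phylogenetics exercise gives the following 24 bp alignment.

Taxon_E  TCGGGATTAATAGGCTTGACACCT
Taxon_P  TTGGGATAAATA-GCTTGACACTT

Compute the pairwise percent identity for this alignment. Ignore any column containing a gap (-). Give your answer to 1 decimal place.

87.0%

Excluding the 1 gap column leaves 23 comparable sites.
Mismatches occur at site 2 (C→T), site 8 (T→A), site 23 (C→T).
20 of the 23 comparable sites match, so the percent identity is 20/23 × 100 = 87.0%.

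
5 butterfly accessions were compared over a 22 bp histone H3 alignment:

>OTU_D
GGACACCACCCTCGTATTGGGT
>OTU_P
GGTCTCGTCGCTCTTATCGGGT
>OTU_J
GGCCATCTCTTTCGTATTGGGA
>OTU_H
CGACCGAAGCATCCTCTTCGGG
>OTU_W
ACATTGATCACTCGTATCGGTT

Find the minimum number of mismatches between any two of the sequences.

Pairwise Hamming distances:
  OTU_D vs OTU_P: 7
  OTU_D vs OTU_J: 6
  OTU_D vs OTU_H: 10
  OTU_D vs OTU_W: 10
  OTU_P vs OTU_J: 9
  OTU_P vs OTU_H: 14
  OTU_P vs OTU_W: 9
  OTU_J vs OTU_H: 13
  OTU_J vs OTU_W: 12
  OTU_H vs OTU_W: 14
The smallest is 6, between OTU_D and OTU_J.

6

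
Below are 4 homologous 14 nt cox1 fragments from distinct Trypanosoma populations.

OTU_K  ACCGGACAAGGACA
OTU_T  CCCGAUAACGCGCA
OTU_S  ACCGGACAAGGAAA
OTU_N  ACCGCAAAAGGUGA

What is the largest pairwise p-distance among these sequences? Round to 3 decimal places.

Pairwise Hamming distances:
  OTU_K vs OTU_T: 7
  OTU_K vs OTU_S: 1
  OTU_K vs OTU_N: 4
  OTU_T vs OTU_S: 8
  OTU_T vs OTU_N: 7
  OTU_S vs OTU_N: 4
The largest is 8 mismatches, between OTU_T and OTU_S; p = 8/14 = 0.571.

0.571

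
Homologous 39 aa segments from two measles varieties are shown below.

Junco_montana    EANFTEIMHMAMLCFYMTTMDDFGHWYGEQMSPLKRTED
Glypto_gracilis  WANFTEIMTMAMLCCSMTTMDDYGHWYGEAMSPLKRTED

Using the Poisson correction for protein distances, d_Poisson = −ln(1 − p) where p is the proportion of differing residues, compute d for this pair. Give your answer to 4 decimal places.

0.1671

The sequences differ at positions 1 (E/W), 9 (H/T), 15 (F/C), 16 (Y/S), 23 (F/Y), 30 (Q/A).
p = 6/39 = 0.153846.
d = −ln(1 − 0.153846) = −ln(0.846154) = 0.1671.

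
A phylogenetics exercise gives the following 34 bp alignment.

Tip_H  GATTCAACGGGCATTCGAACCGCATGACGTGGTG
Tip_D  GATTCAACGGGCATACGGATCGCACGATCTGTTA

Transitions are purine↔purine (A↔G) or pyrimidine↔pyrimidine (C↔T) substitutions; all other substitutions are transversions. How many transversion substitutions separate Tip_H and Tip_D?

3

Differing sites — 15:T/A (Tv); 18:A/G (Ti); 20:C/T (Ti); 25:T/C (Ti); 28:C/T (Ti); 29:G/C (Tv); 32:G/T (Tv); 34:G/A (Ti).
Of the 8 differences, 5 transitions and 3 transversions, so the answer is 3.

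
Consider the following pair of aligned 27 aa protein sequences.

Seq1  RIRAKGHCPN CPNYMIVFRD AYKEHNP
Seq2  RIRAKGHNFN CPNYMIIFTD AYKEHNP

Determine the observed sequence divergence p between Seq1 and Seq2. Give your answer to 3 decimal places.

0.148

Differing sites — 8:C/N; 9:P/F; 17:V/I; 19:R/T.
There are 4 differences over 27 sites, so p = 4/27 = 0.148.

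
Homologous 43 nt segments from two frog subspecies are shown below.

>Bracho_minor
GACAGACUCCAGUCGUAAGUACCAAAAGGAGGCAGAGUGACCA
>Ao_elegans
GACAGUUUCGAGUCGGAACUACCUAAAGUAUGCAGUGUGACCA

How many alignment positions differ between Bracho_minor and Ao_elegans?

Mismatches occur at site 6 (A→U), site 7 (C→U), site 10 (C→G), site 16 (U→G), site 19 (G→C), site 24 (A→U), site 29 (G→U), site 31 (G→U), site 36 (A→U).
That gives 9 mismatches out of 43 aligned sites, so the Hamming distance is 9.

9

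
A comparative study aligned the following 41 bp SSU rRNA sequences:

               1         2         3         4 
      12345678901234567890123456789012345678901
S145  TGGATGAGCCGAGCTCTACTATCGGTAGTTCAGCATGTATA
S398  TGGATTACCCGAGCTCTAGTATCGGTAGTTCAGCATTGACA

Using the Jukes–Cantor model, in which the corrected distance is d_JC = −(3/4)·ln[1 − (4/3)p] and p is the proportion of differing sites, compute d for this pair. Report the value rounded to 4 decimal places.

Mismatches occur at site 6 (G→T), site 8 (G→C), site 19 (C→G), site 37 (G→T), site 38 (T→G), site 40 (T→C).
p = 6/41 = 0.146341.
d = −0.75 · ln(1 − (4/3)·0.146341) = −0.75 · ln(0.804879) = −0.75 · (-0.217063) = 0.1628.

0.1628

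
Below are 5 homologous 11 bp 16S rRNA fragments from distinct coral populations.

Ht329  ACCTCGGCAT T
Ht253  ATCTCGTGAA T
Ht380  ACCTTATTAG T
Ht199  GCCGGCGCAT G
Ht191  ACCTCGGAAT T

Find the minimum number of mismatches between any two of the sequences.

1

Pairwise Hamming distances:
  Ht329 vs Ht253: 4
  Ht329 vs Ht380: 5
  Ht329 vs Ht199: 5
  Ht329 vs Ht191: 1
  Ht253 vs Ht380: 5
  Ht253 vs Ht199: 9
  Ht253 vs Ht191: 4
  Ht380 vs Ht199: 8
  Ht380 vs Ht191: 5
  Ht199 vs Ht191: 6
The smallest is 1, between Ht329 and Ht191.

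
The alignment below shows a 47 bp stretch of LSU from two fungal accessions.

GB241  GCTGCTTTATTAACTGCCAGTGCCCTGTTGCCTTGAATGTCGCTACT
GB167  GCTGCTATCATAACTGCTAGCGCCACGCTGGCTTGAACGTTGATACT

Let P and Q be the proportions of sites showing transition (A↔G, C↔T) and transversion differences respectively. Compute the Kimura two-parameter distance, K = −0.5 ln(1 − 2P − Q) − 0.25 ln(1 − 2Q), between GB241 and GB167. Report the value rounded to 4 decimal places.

0.3151

The sequences differ at positions 7 (T/A, transversion), 9 (A/C, transversion), 10 (T/A, transversion), 18 (C/T, transition), 21 (T/C, transition), 25 (C/A, transversion), 26 (T/C, transition), 28 (T/C, transition), 31 (C/G, transversion), 38 (T/C, transition), 41 (C/T, transition), 43 (C/A, transversion).
Of the 12 differences, 6 transitions and 6 transversions over 47 sites: P = 6/47 = 0.127660, Q = 6/47 = 0.127660.
d = −0.5·ln(0.617020) − 0.25·ln(0.744680) = −0.5·(-0.482854) − 0.25·(-0.294801) = 0.3151.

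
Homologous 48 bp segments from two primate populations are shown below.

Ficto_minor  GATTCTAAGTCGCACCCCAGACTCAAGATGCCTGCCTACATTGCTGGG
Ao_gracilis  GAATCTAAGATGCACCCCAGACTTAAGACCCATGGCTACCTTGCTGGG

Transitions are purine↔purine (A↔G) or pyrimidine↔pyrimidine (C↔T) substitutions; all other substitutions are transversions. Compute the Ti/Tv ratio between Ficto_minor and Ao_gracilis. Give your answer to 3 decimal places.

The sequences differ at positions 3 (T/A, transversion), 10 (T/A, transversion), 11 (C/T, transition), 24 (C/T, transition), 29 (T/C, transition), 30 (G/C, transversion), 32 (C/A, transversion), 35 (C/G, transversion), 40 (A/C, transversion).
Of the 9 differences, 3 transitions and 6 transversions, so Ti/Tv = 3/6 = 0.500.

0.500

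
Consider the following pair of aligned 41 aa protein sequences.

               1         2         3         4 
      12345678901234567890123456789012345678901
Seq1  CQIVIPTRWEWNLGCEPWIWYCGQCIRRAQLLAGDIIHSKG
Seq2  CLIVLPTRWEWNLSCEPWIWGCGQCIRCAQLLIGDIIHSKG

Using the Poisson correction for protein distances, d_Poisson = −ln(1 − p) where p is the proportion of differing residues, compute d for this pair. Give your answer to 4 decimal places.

Mismatches occur at site 2 (Q/L), site 5 (I/L), site 14 (G/S), site 21 (Y/G), site 28 (R/C), site 33 (A/I).
p = 6/41 = 0.146341.
d = −ln(1 − 0.146341) = −ln(0.853659) = 0.1582.

0.1582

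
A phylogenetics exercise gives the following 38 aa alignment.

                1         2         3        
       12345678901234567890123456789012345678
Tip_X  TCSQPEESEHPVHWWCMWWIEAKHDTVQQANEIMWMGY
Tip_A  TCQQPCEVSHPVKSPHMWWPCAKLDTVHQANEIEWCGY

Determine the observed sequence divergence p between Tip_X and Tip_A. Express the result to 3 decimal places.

Mismatches occur at site 3 (S/Q), site 6 (E/C), site 8 (S/V), site 9 (E/S), site 13 (H/K), site 14 (W/S), site 15 (W/P), site 16 (C/H), site 20 (I/P), site 21 (E/C), site 24 (H/L), site 28 (Q/H), site 34 (M/E), site 36 (M/C).
There are 14 differences over 38 sites, so p = 14/38 = 0.368.

0.368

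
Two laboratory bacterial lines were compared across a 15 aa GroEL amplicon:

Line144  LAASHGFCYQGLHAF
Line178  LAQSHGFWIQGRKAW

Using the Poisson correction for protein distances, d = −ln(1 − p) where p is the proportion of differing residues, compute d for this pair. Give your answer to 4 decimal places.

The sequences differ at positions 3 (A/Q), 8 (C/W), 9 (Y/I), 12 (L/R), 13 (H/K), 15 (F/W).
p = 6/15 = 0.400000.
d = −ln(1 − 0.400000) = −ln(0.600000) = 0.5108.

0.5108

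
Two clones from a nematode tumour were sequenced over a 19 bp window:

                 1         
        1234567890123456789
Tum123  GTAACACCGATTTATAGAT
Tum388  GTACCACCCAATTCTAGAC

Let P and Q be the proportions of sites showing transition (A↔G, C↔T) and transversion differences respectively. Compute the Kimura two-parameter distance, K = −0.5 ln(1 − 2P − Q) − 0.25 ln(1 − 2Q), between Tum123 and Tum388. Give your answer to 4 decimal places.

0.3264

Mismatches occur at site 4 (A/C, transversion), site 9 (G/C, transversion), site 11 (T/A, transversion), site 14 (A/C, transversion), site 19 (T/C, transition).
Of the 5 differences, 1 transition and 4 transversions over 19 sites: P = 1/19 = 0.052632, Q = 4/19 = 0.210526.
d = −0.5·ln(0.684210) − 0.25·ln(0.578948) = −0.5·(-0.379490) − 0.25·(-0.546543) = 0.3264.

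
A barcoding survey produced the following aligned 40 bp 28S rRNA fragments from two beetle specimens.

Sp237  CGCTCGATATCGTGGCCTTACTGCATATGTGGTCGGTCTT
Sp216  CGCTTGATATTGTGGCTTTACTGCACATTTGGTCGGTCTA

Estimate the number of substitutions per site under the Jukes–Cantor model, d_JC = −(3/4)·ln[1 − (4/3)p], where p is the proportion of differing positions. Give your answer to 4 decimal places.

Differing sites — 5:C/T; 11:C/T; 17:C/T; 26:T/C; 29:G/T; 40:T/A.
p = 6/40 = 0.150000.
d = −0.75 · ln(1 − (4/3)·0.150000) = −0.75 · ln(0.800000) = −0.75 · (-0.223144) = 0.1674.

0.1674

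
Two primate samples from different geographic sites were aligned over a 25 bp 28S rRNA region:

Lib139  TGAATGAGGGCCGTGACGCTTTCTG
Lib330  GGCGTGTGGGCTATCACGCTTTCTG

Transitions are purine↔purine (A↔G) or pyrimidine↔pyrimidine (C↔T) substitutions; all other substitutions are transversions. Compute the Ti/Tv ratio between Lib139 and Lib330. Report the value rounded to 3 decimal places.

0.750

Differing sites — 1:T/G (Tv); 3:A/C (Tv); 4:A/G (Ti); 7:A/T (Tv); 12:C/T (Ti); 13:G/A (Ti); 15:G/C (Tv).
Of the 7 differences, 3 transitions and 4 transversions, so Ti/Tv = 3/4 = 0.750.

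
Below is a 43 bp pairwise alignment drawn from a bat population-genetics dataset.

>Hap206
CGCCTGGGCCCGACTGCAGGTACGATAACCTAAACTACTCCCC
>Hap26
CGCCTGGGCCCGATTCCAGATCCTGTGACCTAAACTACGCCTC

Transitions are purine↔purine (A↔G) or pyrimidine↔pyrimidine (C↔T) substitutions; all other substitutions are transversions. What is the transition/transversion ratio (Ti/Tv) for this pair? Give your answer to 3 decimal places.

Mismatches occur at site 14 (C→T, transition), site 16 (G→C, transversion), site 20 (G→A, transition), site 22 (A→C, transversion), site 24 (G→T, transversion), site 25 (A→G, transition), site 27 (A→G, transition), site 39 (T→G, transversion), site 42 (C→T, transition).
Of the 9 differences, 5 transitions and 4 transversions, so Ti/Tv = 5/4 = 1.250.

1.250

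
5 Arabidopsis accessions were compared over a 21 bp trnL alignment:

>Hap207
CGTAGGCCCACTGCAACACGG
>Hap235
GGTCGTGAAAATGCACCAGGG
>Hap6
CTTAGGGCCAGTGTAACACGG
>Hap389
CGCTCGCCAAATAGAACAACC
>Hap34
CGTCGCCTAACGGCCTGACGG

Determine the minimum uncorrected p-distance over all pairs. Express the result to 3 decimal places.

Pairwise Hamming distances:
  Hap207 vs Hap235: 9
  Hap207 vs Hap6: 4
  Hap207 vs Hap389: 10
  Hap207 vs Hap34: 8
  Hap235 vs Hap6: 10
  Hap235 vs Hap389: 13
  Hap235 vs Hap34: 10
  Hap6 vs Hap389: 12
  Hap6 vs Hap34: 12
  Hap389 vs Hap34: 15
The smallest is 4 mismatches, between Hap207 and Hap6; p = 4/21 = 0.190.

0.190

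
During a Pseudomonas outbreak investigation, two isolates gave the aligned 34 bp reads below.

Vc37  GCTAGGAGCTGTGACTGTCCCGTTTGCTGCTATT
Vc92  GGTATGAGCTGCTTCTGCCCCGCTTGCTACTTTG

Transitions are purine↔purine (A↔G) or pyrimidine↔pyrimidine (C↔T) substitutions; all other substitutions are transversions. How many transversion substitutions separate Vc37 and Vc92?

Differing sites — 2:C/G (Tv); 5:G/T (Tv); 12:T/C (Ti); 13:G/T (Tv); 14:A/T (Tv); 18:T/C (Ti); 23:T/C (Ti); 29:G/A (Ti); 32:A/T (Tv); 34:T/G (Tv).
Of the 10 differences, 4 transitions and 6 transversions, so the answer is 6.

6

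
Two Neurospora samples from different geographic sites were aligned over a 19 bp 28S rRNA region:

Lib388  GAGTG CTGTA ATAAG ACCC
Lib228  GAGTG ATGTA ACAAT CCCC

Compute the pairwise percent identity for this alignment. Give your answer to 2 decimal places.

78.95%

The sequences differ at positions 6 (C/A), 12 (T/C), 15 (G/T), 16 (A/C).
15 of the 19 sites match, so the percent identity is 15/19 × 100 = 78.95%.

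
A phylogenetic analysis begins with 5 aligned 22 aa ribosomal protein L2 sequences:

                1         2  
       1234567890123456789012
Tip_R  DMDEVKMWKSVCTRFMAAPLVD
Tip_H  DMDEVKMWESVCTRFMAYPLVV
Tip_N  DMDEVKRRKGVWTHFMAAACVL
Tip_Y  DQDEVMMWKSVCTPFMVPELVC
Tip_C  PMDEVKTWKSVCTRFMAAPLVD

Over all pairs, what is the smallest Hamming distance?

Pairwise Hamming distances:
  Tip_R vs Tip_H: 3
  Tip_R vs Tip_N: 8
  Tip_R vs Tip_Y: 7
  Tip_R vs Tip_C: 2
  Tip_H vs Tip_N: 10
  Tip_H vs Tip_Y: 8
  Tip_H vs Tip_C: 5
  Tip_N vs Tip_Y: 12
  Tip_N vs Tip_C: 9
  Tip_Y vs Tip_C: 9
The smallest is 2, between Tip_R and Tip_C.

2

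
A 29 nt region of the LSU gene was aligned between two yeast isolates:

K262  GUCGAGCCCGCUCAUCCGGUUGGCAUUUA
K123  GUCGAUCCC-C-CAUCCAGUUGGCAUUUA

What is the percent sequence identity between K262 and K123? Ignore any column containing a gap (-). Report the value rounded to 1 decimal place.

92.6%

Excluding the 2 gap columns leaves 27 comparable sites.
Differing sites — 6:G/U; 18:G/A.
25 of the 27 comparable sites match, so the percent identity is 25/27 × 100 = 92.6%.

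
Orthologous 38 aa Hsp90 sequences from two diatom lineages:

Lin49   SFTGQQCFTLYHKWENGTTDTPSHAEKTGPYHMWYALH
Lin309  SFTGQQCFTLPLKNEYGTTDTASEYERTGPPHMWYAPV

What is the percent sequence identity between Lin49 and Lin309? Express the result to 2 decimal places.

Differing sites — 11:Y/P; 12:H/L; 14:W/N; 16:N/Y; 22:P/A; 24:H/E; 25:A/Y; 27:K/R; 31:Y/P; 37:L/P; 38:H/V.
27 of the 38 sites match, so the percent identity is 27/38 × 100 = 71.05%.

71.05%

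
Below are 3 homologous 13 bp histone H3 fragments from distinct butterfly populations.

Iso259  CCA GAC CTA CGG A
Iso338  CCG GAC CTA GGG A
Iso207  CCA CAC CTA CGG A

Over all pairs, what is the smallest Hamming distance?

1

Pairwise Hamming distances:
  Iso259 vs Iso338: 2
  Iso259 vs Iso207: 1
  Iso338 vs Iso207: 3
The smallest is 1, between Iso259 and Iso207.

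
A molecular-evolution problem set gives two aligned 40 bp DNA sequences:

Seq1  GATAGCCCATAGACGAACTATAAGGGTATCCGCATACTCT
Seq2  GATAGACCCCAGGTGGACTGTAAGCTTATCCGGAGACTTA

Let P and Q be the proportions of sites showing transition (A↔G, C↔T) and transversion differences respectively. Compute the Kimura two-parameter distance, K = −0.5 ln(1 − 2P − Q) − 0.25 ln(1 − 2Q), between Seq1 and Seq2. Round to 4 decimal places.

The sequences differ at positions 6 (C/A, transversion), 9 (A/C, transversion), 10 (T/C, transition), 13 (A/G, transition), 14 (C/T, transition), 16 (A/G, transition), 20 (A/G, transition), 25 (G/C, transversion), 26 (G/T, transversion), 33 (C/G, transversion), 35 (T/G, transversion), 39 (C/T, transition), 40 (T/A, transversion).
Of the 13 differences, 6 transitions and 7 transversions over 40 sites: P = 6/40 = 0.150000, Q = 7/40 = 0.175000.
d = −0.5·ln(0.525000) − 0.25·ln(0.650000) = −0.5·(-0.644357) − 0.25·(-0.430783) = 0.4299.

0.4299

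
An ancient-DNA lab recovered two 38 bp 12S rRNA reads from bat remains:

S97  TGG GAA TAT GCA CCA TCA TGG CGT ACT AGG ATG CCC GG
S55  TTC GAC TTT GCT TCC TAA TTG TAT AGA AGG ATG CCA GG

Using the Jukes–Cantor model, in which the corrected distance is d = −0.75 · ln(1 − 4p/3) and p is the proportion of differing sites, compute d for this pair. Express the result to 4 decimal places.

0.5068

Differing sites — 2:G/T; 3:G/C; 6:A/C; 8:A/T; 12:A/T; 13:C/T; 15:A/C; 17:C/A; 20:G/T; 22:C/T; 23:G/A; 26:C/G; 27:T/A; 36:C/A.
p = 14/38 = 0.368421.
d = −0.75 · ln(1 − (4/3)·0.368421) = −0.75 · ln(0.508772) = −0.75 · (-0.675755) = 0.5068.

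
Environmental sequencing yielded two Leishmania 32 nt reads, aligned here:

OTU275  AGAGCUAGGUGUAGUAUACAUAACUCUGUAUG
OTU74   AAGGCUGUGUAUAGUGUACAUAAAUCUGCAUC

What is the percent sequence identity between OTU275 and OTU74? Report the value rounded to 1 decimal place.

The sequences differ at positions 2 (G/A), 3 (A/G), 7 (A/G), 8 (G/U), 11 (G/A), 16 (A/G), 24 (C/A), 29 (U/C), 32 (G/C).
23 of the 32 sites match, so the percent identity is 23/32 × 100 = 71.9%.

71.9%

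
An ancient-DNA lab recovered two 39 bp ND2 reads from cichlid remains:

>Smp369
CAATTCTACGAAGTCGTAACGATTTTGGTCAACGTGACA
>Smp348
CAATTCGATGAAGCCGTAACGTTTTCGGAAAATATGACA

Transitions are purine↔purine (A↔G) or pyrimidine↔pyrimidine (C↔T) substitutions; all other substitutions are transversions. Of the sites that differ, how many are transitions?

5

Differing sites — 7:T/G (Tv); 9:C/T (Ti); 14:T/C (Ti); 22:A/T (Tv); 26:T/C (Ti); 29:T/A (Tv); 30:C/A (Tv); 33:C/T (Ti); 34:G/A (Ti).
Of the 9 differences, 5 transitions and 4 transversions, so the answer is 5.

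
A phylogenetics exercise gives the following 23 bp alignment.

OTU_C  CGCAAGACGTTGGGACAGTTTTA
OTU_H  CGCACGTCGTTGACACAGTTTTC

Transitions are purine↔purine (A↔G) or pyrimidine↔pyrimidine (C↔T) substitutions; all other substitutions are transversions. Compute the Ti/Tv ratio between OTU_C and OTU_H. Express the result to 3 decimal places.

0.250

The sequences differ at positions 5 (A/C, transversion), 7 (A/T, transversion), 13 (G/A, transition), 14 (G/C, transversion), 23 (A/C, transversion).
Of the 5 differences, 1 transition and 4 transversions, so Ti/Tv = 1/4 = 0.250.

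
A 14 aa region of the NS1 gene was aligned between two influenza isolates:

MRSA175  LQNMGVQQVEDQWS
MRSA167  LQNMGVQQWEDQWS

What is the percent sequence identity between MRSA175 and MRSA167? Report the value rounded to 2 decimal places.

92.86%

Differing sites — 9:V/W.
13 of the 14 sites match, so the percent identity is 13/14 × 100 = 92.86%.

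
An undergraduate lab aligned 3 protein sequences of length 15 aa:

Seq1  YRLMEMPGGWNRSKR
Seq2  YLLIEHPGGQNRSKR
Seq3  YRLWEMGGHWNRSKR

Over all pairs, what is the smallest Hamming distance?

3

Pairwise Hamming distances:
  Seq1 vs Seq2: 4
  Seq1 vs Seq3: 3
  Seq2 vs Seq3: 6
The smallest is 3, between Seq1 and Seq3.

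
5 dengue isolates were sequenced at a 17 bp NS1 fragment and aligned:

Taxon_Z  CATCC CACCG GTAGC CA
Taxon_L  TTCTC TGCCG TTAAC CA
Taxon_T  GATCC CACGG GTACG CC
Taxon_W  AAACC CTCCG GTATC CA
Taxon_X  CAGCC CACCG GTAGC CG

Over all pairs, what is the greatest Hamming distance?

11

Pairwise Hamming distances:
  Taxon_Z vs Taxon_L: 8
  Taxon_Z vs Taxon_T: 5
  Taxon_Z vs Taxon_W: 4
  Taxon_Z vs Taxon_X: 2
  Taxon_L vs Taxon_T: 11
  Taxon_L vs Taxon_W: 8
  Taxon_L vs Taxon_X: 9
  Taxon_T vs Taxon_W: 7
  Taxon_T vs Taxon_X: 6
  Taxon_W vs Taxon_X: 5
The largest is 11, between Taxon_L and Taxon_T.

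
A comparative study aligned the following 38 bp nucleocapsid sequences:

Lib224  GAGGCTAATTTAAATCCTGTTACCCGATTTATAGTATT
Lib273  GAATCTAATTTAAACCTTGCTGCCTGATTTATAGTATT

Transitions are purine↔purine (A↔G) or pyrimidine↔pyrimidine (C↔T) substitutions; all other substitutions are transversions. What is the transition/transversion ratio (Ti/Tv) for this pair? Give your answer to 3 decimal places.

Differing sites — 3:G/A (Ti); 4:G/T (Tv); 15:T/C (Ti); 17:C/T (Ti); 20:T/C (Ti); 22:A/G (Ti); 25:C/T (Ti).
Of the 7 differences, 6 transitions and 1 transversion, so Ti/Tv = 6/1 = 6.000.

6.000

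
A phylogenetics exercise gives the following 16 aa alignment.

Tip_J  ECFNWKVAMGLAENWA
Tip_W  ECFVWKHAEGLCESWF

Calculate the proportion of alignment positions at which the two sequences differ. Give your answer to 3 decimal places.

The sequences differ at positions 4 (N/V), 7 (V/H), 9 (M/E), 12 (A/C), 14 (N/S), 16 (A/F).
There are 6 differences over 16 sites, so p = 6/16 = 0.375.

0.375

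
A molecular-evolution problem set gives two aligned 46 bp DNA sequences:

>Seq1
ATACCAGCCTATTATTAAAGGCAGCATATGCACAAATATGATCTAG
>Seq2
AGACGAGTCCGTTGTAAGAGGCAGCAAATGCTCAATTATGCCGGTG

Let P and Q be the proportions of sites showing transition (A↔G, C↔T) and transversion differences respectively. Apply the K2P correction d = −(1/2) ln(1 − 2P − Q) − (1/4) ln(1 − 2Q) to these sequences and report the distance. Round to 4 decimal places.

0.4679

Mismatches occur at site 2 (T↔G, transversion), site 5 (C↔G, transversion), site 8 (C↔T, transition), site 10 (T↔C, transition), site 11 (A↔G, transition), site 14 (A↔G, transition), site 16 (T↔A, transversion), site 18 (A↔G, transition), site 27 (T↔A, transversion), site 32 (A↔T, transversion), site 36 (A↔T, transversion), site 41 (A↔C, transversion), site 42 (T↔C, transition), site 43 (C↔G, transversion), site 44 (T↔G, transversion), site 45 (A↔T, transversion).
Of the 16 differences, 6 transitions and 10 transversions over 46 sites: P = 6/46 = 0.130435, Q = 10/46 = 0.217391.
d = −0.5·ln(0.521739) − 0.25·ln(0.565218) = −0.5·(-0.650588) − 0.25·(-0.570544) = 0.4679.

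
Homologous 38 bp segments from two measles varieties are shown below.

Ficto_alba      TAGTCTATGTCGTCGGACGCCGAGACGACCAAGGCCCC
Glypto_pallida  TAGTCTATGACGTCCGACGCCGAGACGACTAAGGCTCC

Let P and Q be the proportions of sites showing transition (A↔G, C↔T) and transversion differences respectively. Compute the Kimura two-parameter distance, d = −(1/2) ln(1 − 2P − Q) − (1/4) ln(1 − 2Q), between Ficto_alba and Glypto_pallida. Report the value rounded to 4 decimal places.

0.1137

The sequences differ at positions 10 (T/A, transversion), 15 (G/C, transversion), 30 (C/T, transition), 36 (C/T, transition).
Of the 4 differences, 2 transitions and 2 transversions over 38 sites: P = 2/38 = 0.052632, Q = 2/38 = 0.052632.
d = −0.5·ln(0.842104) − 0.25·ln(0.894736) = −0.5·(-0.171852) − 0.25·(-0.111227) = 0.1137.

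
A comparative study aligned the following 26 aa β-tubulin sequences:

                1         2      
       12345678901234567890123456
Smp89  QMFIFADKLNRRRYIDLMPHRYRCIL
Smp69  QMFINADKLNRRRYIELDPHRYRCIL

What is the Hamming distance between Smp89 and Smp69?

The sequences differ at positions 5 (F/N), 16 (D/E), 18 (M/D).
That gives 3 mismatches out of 26 aligned sites, so the Hamming distance is 3.

3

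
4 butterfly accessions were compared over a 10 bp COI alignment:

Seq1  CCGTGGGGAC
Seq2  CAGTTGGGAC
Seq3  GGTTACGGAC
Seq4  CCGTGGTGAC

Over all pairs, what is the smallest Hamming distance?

1

Pairwise Hamming distances:
  Seq1 vs Seq2: 2
  Seq1 vs Seq3: 5
  Seq1 vs Seq4: 1
  Seq2 vs Seq3: 5
  Seq2 vs Seq4: 3
  Seq3 vs Seq4: 6
The smallest is 1, between Seq1 and Seq4.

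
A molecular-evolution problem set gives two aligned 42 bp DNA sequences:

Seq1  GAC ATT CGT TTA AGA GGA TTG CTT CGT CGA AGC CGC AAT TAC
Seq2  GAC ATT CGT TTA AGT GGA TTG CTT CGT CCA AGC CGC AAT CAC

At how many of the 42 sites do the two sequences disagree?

3

Mismatches occur at site 15 (A/T), site 29 (G/C), site 40 (T/C).
That gives 3 mismatches out of 42 aligned sites, so the Hamming distance is 3.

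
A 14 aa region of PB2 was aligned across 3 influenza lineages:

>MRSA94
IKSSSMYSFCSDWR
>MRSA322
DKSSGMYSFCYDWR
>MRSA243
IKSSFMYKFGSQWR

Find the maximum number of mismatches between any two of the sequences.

Pairwise Hamming distances:
  MRSA94 vs MRSA322: 3
  MRSA94 vs MRSA243: 4
  MRSA322 vs MRSA243: 6
The largest is 6, between MRSA322 and MRSA243.

6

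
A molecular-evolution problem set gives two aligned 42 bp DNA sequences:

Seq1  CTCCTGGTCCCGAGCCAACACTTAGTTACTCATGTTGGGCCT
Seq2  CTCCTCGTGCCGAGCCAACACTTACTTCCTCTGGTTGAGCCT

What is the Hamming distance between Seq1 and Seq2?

Mismatches occur at site 6 (G/C), site 9 (C/G), site 25 (G/C), site 28 (A/C), site 32 (A/T), site 33 (T/G), site 38 (G/A).
That gives 7 mismatches out of 42 aligned sites, so the Hamming distance is 7.

7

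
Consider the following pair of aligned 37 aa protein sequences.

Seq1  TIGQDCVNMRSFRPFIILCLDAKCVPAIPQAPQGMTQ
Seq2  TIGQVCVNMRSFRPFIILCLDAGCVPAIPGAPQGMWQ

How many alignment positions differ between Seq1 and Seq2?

Differing sites — 5:D/V; 23:K/G; 30:Q/G; 36:T/W.
That gives 4 mismatches out of 37 aligned sites, so the Hamming distance is 4.

4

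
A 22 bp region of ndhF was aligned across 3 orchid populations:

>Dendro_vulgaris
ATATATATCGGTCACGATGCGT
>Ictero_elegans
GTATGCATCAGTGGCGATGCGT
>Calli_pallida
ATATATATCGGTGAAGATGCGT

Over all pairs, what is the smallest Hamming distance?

Pairwise Hamming distances:
  Dendro_vulgaris vs Ictero_elegans: 6
  Dendro_vulgaris vs Calli_pallida: 2
  Ictero_elegans vs Calli_pallida: 6
The smallest is 2, between Dendro_vulgaris and Calli_pallida.

2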